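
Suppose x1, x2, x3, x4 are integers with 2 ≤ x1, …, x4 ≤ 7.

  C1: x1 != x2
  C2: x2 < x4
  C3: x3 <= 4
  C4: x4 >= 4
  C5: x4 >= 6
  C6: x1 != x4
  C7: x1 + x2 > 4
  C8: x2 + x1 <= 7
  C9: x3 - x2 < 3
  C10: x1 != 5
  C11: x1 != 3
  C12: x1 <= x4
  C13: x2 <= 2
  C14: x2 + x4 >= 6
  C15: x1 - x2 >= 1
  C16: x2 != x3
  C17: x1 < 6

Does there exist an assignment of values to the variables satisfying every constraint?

The assignment x1 = 4, x2 = 2, x3 = 4, x4 = 7 works:
  constraint 7 holds since x1 + x2 = 6.
  constraint 8 holds since x2 + x1 = 6.
The rest check out directly.

Satisfiable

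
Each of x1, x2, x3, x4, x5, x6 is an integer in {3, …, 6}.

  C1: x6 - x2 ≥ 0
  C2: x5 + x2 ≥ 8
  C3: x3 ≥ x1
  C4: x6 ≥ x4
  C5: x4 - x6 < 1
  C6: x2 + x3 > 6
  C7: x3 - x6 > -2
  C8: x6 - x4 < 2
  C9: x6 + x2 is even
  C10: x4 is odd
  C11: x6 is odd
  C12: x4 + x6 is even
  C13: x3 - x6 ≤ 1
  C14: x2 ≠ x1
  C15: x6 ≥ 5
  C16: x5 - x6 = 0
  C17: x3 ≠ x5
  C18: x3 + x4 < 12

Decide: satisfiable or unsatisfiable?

One satisfying assignment is x1 = 4, x2 = 5, x3 = 4, x4 = 5, x5 = 5, x6 = 5.
For the less obvious constraints — constraint 1: x6 - x2 = 0; constraint 2: x5 + x2 = 10 — and the others hold by inspection.

Satisfiable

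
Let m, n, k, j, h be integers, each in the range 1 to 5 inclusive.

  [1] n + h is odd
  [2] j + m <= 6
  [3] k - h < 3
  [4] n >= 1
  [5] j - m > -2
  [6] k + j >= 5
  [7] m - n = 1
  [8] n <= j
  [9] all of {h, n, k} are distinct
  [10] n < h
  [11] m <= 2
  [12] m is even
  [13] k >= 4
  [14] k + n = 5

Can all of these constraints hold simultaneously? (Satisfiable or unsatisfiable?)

Satisfiable

One satisfying assignment is m = 2, n = 1, k = 4, j = 1, h = 2.
For the less obvious constraints — constraint 2: j + m = 3; constraint 3: k - h = 2; constraint 5: j - m = -1 — and the others hold by inspection.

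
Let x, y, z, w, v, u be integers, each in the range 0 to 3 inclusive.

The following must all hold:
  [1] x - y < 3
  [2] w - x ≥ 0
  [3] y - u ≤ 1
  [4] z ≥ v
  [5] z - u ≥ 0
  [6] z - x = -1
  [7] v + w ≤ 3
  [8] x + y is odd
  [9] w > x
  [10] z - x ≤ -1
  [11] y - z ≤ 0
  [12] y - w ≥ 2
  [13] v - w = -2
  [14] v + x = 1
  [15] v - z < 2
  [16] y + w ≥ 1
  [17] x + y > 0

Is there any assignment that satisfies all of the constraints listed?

Unsatisfiable

Constraints 2, 3, 5, 10, and 12 give w − x ≥ 0, x − z ≥ 1, z − u ≥ 0, u − y ≥ -1, y − w ≥ 2.
Adding all 5 inequalities: the left sides telescope to 0, and the right sides sum to 0 + 1 + 0 + (-1) + 2 = 2. So 0 ≥ 2, which is false.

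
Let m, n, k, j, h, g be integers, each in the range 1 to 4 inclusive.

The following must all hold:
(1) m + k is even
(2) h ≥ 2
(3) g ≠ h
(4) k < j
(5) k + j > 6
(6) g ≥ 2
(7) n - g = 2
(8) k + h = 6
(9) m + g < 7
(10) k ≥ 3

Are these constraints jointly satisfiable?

Satisfiable

Take m = 3, n = 4, k = 3, j = 4, h = 3, g = 2. Then constraint 5: k + j = 7; constraint 7: n - g = 2; constraint 8: k + h = 6, and every other listed constraint is also met.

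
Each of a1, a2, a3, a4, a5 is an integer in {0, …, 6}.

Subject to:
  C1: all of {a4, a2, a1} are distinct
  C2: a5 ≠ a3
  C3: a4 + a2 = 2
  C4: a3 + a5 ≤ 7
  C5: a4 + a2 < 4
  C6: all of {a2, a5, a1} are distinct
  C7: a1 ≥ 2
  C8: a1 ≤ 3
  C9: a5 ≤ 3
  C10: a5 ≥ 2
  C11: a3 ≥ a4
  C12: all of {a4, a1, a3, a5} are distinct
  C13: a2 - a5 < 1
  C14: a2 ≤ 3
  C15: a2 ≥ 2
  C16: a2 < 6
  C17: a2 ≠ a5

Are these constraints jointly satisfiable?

Unsatisfiable

Constraints 7, 8, 9, 10, 14, and 15 confine each of a2, a5, a1 to the 2 values {2, 3}.
Constraint 6 requires all 3 of them to be distinct, but only 2 values are available — impossible by the pigeonhole principle.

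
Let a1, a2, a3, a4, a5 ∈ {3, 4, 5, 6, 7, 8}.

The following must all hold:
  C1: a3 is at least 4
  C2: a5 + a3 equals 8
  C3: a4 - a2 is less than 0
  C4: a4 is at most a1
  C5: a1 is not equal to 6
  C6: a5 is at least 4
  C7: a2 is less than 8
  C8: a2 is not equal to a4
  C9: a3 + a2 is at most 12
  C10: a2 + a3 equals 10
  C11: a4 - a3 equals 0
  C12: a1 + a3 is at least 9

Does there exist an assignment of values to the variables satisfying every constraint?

Try a1 = 5, a2 = 6, a3 = 4, a4 = 4, a5 = 4.
Check constraint 2: a5 + a3 = 8; constraint 3: a4 - a2 = -2; constraint 9: a3 + a2 = 10. The remaining constraints are straightforward to verify.

Satisfiable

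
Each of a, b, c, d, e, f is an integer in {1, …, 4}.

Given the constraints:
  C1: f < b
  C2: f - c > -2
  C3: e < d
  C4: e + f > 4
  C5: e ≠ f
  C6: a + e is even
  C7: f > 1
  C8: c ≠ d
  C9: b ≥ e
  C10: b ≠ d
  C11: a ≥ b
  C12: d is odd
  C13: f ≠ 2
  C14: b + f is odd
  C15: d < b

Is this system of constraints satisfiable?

Setting (a, b, c, d, e, f) = (4, 4, 4, 3, 2, 3) satisfies everything: constraint 2: f - c = -1; constraint 4: e + f = 5, and the others follow.

Satisfiable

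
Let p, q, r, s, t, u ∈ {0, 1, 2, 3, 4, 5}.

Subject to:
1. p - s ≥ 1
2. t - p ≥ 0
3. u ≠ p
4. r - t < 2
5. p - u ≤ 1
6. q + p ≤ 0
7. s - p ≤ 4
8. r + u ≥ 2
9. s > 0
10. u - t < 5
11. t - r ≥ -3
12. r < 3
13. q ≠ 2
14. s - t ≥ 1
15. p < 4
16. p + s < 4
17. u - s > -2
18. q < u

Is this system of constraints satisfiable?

Constraints 1, 2, and 14 give t − p ≥ 0, p − s ≥ 1, s − t ≥ 1.
Adding all 3 inequalities: the left sides telescope to 0, and the right sides sum to 0 + 1 + 1 = 2. So 0 ≥ 2, which is false.

Unsatisfiable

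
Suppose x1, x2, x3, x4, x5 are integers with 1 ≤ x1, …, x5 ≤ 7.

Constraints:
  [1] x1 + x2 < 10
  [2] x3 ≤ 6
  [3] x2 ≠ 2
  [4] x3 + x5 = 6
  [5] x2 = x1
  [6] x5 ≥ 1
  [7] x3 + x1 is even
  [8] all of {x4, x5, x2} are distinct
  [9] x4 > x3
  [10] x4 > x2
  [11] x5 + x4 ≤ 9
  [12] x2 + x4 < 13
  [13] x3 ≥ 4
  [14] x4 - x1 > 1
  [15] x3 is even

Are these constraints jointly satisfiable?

Satisfiable

Take x1 = 4, x2 = 4, x3 = 4, x4 = 6, x5 = 2. Then constraint 1: x1 + x2 = 8; constraint 4: x3 + x5 = 6; constraint 11: x5 + x4 = 8, and every other listed constraint is also met.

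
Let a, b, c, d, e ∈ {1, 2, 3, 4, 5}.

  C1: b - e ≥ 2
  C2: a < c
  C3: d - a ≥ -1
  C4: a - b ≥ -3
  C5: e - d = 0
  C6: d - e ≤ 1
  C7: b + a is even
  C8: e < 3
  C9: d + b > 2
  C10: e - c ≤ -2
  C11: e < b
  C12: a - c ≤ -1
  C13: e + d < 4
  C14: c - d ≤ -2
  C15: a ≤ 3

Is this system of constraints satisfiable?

Constraints 1, 4, 6, 12, and 14 give a − b ≥ -3, b − e ≥ 2, e − d ≥ -1, d − c ≥ 2, c − a ≥ 1.
Adding all 5 inequalities: the left sides telescope to 0, and the right sides sum to (-3) + 2 + (-1) + 2 + 1 = 1. So 0 ≥ 1, which is false.

Unsatisfiable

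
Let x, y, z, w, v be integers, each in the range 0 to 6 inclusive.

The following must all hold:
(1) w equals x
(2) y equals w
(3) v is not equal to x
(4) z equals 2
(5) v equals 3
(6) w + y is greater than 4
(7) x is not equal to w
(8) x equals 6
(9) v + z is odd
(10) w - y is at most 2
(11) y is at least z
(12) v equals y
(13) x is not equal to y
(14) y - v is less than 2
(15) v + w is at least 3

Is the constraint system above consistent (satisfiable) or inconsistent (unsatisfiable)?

Unsatisfiable

Constraint 5 fixes v = 3 and constraint 8 fixes x = 6. Constraints 1, 2, and 12 give v = y = w = x, so v = x. But 3 ≠ 6 — contradiction.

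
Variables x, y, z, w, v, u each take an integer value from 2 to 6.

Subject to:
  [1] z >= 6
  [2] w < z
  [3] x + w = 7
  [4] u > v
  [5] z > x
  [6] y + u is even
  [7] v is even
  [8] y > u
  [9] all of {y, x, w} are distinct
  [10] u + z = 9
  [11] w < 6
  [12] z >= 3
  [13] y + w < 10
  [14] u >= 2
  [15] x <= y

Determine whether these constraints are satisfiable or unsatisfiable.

Take x = 3, y = 5, z = 6, w = 4, v = 2, u = 3. Then constraint 3: x + w = 7; constraint 10: u + z = 9, and every other listed constraint is also met.

Satisfiable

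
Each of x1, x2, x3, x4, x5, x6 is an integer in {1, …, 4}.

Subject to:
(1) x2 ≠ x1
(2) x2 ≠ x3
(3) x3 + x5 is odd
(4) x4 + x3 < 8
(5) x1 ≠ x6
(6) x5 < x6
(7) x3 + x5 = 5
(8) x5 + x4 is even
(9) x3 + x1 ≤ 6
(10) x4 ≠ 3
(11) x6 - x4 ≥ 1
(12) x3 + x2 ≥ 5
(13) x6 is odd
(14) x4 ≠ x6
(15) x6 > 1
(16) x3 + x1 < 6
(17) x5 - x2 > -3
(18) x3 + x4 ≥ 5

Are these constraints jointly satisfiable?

Satisfiable

Setting (x1, x2, x3, x4, x5, x6) = (1, 2, 3, 2, 2, 3) satisfies everything: constraint 4: x4 + x3 = 5; constraint 7: x3 + x5 = 5, and the others follow.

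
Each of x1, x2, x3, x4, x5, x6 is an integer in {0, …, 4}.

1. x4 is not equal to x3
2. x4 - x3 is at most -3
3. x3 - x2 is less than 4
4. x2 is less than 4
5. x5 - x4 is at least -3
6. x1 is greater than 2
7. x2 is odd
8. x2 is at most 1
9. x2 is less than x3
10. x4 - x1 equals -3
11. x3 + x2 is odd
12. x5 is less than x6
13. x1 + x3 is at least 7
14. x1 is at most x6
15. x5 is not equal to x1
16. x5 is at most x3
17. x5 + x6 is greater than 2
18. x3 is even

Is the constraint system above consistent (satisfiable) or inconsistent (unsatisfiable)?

Take x1 = 4, x2 = 1, x3 = 4, x4 = 1, x5 = 0, x6 = 4. Then constraint 2: x4 - x3 = -3; constraint 3: x3 - x2 = 3; constraint 5: x5 - x4 = -1, and every other listed constraint is also met.

Satisfiable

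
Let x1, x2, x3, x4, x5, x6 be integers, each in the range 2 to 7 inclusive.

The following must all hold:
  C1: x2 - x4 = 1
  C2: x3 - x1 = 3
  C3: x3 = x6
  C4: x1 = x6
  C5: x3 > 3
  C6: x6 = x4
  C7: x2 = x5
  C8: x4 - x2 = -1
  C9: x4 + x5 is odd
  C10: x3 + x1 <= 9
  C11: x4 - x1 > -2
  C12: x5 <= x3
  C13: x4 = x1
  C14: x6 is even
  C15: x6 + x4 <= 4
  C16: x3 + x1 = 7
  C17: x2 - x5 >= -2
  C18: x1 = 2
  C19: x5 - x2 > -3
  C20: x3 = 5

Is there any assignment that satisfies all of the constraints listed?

Unsatisfiable

Constraint 20 fixes x3 = 5 and constraint 18 fixes x1 = 2. Constraints 3, 6, and 13 give x3 = x6 = x4 = x1, so x3 = x1. But 5 ≠ 2 — contradiction.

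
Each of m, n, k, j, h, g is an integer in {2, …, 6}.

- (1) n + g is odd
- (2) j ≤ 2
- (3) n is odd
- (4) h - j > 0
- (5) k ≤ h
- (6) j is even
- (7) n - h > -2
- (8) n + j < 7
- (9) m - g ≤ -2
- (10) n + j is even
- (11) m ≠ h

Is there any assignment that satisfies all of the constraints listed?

Constraint 3 makes n odd and constraint 6 makes j even, so n + j must be odd. Constraint 10 says n + j is even — contradiction.

Unsatisfiable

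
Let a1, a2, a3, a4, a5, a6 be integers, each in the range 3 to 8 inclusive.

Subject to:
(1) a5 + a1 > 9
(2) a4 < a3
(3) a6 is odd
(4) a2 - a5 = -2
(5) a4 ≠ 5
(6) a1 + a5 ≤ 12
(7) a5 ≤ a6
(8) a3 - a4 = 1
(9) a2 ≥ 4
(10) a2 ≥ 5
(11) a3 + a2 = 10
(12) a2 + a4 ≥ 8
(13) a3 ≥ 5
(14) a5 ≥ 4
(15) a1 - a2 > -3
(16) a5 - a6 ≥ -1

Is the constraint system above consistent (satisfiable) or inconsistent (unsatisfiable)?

Satisfiable

The assignment a1 = 5, a2 = 5, a3 = 5, a4 = 4, a5 = 7, a6 = 7 works:
  constraint 1 holds since a5 + a1 = 12.
  constraint 4 holds since a2 - a5 = -2.
  constraint 6 holds since a1 + a5 = 12.
The rest check out directly.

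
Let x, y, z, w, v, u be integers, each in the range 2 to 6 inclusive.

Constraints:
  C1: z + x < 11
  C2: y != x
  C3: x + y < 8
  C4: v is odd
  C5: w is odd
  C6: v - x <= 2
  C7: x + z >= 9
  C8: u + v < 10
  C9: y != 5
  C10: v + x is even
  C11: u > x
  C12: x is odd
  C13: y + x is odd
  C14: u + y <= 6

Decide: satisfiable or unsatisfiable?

Setting (x, y, z, w, v, u) = (3, 2, 6, 3, 3, 4) satisfies everything: constraint 1: z + x = 9; constraint 3: x + y = 5, and the others follow.

Satisfiable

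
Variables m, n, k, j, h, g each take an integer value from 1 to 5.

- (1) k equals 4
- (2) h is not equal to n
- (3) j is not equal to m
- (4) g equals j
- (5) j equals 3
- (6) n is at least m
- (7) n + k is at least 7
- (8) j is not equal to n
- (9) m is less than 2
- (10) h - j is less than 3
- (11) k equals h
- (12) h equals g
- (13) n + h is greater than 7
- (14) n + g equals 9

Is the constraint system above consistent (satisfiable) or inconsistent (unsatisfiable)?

Unsatisfiable

Constraint 1 fixes k = 4 and constraint 5 fixes j = 3. Constraints 4, 11, and 12 give k = h = g = j, so k = j. But 4 ≠ 3 — contradiction.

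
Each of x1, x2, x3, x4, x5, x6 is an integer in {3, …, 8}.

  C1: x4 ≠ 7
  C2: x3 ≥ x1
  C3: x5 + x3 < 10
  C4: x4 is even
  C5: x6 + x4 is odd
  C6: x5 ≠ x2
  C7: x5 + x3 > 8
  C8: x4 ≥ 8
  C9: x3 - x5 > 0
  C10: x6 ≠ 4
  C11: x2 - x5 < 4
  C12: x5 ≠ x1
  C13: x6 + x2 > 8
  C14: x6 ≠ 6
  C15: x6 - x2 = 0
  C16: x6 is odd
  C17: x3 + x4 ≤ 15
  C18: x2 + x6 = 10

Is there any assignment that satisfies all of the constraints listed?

Setting (x1, x2, x3, x4, x5, x6) = (3, 5, 5, 8, 4, 5) satisfies everything: constraint 3: x5 + x3 = 9; constraint 7: x5 + x3 = 9; constraint 9: x3 - x5 = 1, and the others follow.

Satisfiable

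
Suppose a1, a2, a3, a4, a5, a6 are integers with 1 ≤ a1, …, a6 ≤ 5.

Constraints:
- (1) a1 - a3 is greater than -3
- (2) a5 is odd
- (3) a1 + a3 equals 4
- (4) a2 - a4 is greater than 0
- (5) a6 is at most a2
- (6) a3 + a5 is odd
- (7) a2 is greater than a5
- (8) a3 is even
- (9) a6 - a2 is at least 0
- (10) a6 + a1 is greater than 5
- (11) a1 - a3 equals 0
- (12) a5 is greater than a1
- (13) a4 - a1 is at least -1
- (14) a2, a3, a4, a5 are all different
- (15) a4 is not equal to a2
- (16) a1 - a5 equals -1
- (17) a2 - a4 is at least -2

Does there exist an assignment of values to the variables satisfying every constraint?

One satisfying assignment is a1 = 2, a2 = 5, a3 = 2, a4 = 4, a5 = 3, a6 = 5.
For the less obvious constraints — constraint 1: a1 - a3 = 0; constraint 3: a1 + a3 = 4 — and the others hold by inspection.

Satisfiable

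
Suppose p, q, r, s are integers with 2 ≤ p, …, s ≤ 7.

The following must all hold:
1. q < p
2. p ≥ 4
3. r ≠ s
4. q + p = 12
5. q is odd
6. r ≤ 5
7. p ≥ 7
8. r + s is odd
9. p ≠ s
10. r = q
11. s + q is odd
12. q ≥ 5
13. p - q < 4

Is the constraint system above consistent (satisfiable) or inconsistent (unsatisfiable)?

Satisfiable

Try p = 7, q = 5, r = 5, s = 2.
Check constraint 4: q + p = 12; constraint 13: p - q = 2. The remaining constraints are straightforward to verify.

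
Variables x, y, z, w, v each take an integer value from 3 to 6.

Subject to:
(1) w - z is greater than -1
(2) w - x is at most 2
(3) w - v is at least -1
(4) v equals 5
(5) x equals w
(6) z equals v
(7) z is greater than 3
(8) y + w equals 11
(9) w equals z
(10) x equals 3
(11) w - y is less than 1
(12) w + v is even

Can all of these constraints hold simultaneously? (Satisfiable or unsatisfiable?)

Unsatisfiable

Constraint 10 fixes x = 3 and constraint 4 fixes v = 5. Constraints 5, 6, and 9 give x = w = z = v, so x = v. But 3 ≠ 5 — contradiction.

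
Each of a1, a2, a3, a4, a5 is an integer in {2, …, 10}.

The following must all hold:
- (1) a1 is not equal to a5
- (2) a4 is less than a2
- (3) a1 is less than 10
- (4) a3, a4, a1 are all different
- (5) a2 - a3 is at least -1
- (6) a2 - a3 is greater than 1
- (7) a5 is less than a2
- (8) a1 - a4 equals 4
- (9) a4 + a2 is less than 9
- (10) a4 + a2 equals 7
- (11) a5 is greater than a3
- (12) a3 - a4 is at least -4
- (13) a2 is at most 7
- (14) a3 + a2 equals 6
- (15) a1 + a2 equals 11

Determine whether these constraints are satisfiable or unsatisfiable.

Satisfiable

Try a1 = 7, a2 = 4, a3 = 2, a4 = 3, a5 = 3.
Check constraint 5: a2 - a3 = 2; constraint 6: a2 - a3 = 2; constraint 8: a1 - a4 = 4. The remaining constraints are straightforward to verify.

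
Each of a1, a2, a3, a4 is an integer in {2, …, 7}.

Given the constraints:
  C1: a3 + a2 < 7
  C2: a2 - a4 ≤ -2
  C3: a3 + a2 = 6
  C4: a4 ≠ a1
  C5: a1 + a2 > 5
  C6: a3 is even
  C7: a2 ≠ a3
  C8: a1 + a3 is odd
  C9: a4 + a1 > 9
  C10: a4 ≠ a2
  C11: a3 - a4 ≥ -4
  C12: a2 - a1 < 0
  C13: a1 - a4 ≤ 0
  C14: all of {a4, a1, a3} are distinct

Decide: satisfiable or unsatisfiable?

Take a1 = 5, a2 = 2, a3 = 4, a4 = 6. Then constraint 1: a3 + a2 = 6; constraint 2: a2 - a4 = -4, and every other listed constraint is also met.

Satisfiable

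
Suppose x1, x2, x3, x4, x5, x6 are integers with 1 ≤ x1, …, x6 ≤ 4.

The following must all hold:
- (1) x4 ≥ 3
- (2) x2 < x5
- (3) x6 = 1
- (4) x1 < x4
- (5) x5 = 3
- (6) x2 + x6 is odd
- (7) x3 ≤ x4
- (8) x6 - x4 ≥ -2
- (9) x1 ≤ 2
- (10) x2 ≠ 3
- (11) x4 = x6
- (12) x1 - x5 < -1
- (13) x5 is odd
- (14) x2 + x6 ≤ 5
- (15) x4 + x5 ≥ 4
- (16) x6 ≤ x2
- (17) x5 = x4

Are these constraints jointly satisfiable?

Constraint 5 fixes x5 = 3 and constraint 3 fixes x6 = 1. Constraints 11 and 17 give x5 = x4 = x6, so x5 = x6. But 3 ≠ 1 — contradiction.

Unsatisfiable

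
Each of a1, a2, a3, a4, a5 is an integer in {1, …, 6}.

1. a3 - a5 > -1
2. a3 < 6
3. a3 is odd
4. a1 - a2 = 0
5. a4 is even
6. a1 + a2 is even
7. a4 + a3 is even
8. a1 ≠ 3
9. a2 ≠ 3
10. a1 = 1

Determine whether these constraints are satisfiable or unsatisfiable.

Unsatisfiable

Constraint 5 makes a4 even and constraint 3 makes a3 odd, so a4 + a3 must be odd. Constraint 7 says a4 + a3 is even — contradiction.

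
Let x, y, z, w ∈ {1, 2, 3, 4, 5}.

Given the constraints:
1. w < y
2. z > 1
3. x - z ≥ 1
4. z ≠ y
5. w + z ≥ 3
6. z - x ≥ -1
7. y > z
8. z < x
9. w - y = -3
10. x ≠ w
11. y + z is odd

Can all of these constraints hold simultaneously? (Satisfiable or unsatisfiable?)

Satisfiable

Try x = 3, y = 5, z = 2, w = 2.
Check constraint 3: x - z = 1; constraint 5: w + z = 4; constraint 6: z - x = -1. The remaining constraints are straightforward to verify.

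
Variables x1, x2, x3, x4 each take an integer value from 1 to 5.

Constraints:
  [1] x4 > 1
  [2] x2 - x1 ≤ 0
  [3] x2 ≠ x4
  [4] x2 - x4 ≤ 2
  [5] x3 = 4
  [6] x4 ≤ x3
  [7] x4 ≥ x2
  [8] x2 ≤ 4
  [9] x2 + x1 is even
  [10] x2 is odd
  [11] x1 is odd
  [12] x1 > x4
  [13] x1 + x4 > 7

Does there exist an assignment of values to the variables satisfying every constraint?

Satisfiable

Try x1 = 5, x2 = 3, x3 = 4, x4 = 4.
Check constraint 2: x2 - x1 = -2; constraint 4: x2 - x4 = -1. The remaining constraints are straightforward to verify.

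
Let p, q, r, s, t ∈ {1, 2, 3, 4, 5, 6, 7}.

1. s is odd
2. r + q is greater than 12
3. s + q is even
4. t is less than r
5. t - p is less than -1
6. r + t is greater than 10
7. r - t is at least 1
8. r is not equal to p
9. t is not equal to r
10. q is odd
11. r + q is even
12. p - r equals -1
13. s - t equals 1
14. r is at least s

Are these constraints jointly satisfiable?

The assignment p = 6, q = 7, r = 7, s = 5, t = 4 works:
  constraint 2 holds since r + q = 14.
  constraint 5 holds since t - p = -2.
The rest check out directly.

Satisfiable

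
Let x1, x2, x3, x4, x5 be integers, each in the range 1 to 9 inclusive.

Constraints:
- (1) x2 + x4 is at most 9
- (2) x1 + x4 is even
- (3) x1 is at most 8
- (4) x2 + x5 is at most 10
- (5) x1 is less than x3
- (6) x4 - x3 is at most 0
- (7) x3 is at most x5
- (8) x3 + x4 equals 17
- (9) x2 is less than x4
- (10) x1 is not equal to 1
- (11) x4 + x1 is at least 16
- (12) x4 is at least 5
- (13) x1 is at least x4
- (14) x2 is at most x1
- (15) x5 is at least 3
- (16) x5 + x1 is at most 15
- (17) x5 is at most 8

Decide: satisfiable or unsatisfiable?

Unsatisfiable

From constraints 7 and 17: x3 ≤ x5 ≤ 8. From constraints 3 and 13: x4 ≤ x1 ≤ 8. Hence x3 + x4 ≤ 16. But constraint 8 requires x3 + x4 = 17, and 17 > 16. Contradiction.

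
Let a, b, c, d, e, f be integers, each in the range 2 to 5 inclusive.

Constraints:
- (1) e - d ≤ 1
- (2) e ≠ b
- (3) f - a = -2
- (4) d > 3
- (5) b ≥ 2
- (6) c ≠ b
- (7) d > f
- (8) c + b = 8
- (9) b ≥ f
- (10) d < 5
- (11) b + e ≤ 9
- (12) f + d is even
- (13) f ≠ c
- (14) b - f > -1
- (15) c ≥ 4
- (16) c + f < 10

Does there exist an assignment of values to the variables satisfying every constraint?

Satisfiable

Try a = 4, b = 3, c = 5, d = 4, e = 5, f = 2.
Check constraint 1: e - d = 1; constraint 3: f - a = -2. The remaining constraints are straightforward to verify.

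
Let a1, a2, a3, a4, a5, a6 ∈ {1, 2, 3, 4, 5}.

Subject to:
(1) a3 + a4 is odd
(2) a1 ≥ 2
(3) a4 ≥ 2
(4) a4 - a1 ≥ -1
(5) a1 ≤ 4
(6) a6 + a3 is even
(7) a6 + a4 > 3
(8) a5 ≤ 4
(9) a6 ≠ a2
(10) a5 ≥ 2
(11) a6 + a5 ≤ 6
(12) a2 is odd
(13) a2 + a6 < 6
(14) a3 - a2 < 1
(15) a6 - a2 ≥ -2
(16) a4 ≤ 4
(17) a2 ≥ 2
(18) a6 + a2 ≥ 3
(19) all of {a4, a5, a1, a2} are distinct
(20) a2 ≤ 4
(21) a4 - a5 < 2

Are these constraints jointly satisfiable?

Constraints 2, 3, 5, 8, 10, 16, 17, and 20 confine each of a4, a5, a1, a2 to the 3 values {2, …, 4}.
Constraint 19 requires all 4 of them to be distinct, but only 3 values are available — impossible by the pigeonhole principle.

Unsatisfiable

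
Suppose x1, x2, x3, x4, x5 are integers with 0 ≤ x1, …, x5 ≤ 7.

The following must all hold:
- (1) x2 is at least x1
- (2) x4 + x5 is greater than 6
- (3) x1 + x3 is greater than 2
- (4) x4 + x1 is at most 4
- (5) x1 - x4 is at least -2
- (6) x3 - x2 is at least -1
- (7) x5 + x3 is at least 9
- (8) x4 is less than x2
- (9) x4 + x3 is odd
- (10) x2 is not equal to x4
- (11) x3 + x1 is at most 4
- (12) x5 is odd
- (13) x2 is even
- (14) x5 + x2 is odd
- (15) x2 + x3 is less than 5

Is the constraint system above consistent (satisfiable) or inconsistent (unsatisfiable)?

Satisfiable

One satisfying assignment is x1 = 2, x2 = 2, x3 = 2, x4 = 1, x5 = 7.
For the less obvious constraints — constraint 2: x4 + x5 = 8; constraint 3: x1 + x3 = 4; constraint 4: x4 + x1 = 3 — and the others hold by inspection.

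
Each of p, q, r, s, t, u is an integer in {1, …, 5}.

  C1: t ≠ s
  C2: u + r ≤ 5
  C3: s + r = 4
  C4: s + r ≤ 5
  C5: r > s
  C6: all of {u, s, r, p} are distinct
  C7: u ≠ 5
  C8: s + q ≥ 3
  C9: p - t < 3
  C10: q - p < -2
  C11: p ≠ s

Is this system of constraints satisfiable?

One satisfying assignment is p = 5, q = 2, r = 3, s = 1, t = 3, u = 2.
For the less obvious constraints — constraint 2: u + r = 5; constraint 3: s + r = 4; constraint 4: s + r = 4 — and the others hold by inspection.

Satisfiable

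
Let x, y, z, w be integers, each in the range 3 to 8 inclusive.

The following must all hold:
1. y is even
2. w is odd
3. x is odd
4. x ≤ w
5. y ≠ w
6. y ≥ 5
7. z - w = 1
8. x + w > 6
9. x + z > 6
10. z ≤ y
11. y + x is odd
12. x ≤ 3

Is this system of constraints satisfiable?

Satisfiable

Setting (x, y, z, w) = (3, 8, 6, 5) satisfies everything: constraint 7: z - w = 1; constraint 8: x + w = 8; constraint 9: x + z = 9, and the others follow.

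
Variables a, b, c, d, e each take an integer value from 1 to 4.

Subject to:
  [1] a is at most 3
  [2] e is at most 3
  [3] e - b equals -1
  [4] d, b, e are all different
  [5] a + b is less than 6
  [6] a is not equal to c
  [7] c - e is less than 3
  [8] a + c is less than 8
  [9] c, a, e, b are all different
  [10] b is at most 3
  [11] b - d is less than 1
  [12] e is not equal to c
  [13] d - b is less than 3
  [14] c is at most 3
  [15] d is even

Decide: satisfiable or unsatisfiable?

Unsatisfiable

Constraints 1, 2, 10, and 14 confine each of c, a, e, b to the 3 values {1, …, 3} (the domain already gives each ≥ 1).
Constraint 9 requires all 4 of them to be distinct, but only 3 values are available — impossible by the pigeonhole principle.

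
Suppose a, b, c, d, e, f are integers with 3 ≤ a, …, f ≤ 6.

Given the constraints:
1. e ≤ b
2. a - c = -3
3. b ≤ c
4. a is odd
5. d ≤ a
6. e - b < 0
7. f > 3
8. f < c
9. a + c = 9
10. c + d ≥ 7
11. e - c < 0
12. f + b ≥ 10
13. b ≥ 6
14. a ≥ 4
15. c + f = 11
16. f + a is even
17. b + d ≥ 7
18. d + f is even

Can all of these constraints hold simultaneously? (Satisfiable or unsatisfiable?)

From constraint 14: a ≥ 4. From constraints 3 and 13: c ≥ b ≥ 6. Hence a + c ≥ 10. But constraint 9 requires a + c = 9, and 9 < 10. Contradiction.

Unsatisfiable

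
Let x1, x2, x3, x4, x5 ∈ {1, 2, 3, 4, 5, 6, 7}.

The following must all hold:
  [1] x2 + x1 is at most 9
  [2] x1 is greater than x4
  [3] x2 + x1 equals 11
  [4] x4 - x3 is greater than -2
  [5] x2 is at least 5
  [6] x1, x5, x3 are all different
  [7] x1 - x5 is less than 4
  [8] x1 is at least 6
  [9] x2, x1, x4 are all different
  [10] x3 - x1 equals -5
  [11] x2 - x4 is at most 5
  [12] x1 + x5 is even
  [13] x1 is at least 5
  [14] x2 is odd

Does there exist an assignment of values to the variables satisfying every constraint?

Unsatisfiable

From constraint 5: x2 ≥ 5. From constraint 8: x1 ≥ 6. Hence x2 + x1 ≥ 11. But constraint 1 requires x2 + x1 ≤ 9, and 9 < 11. Contradiction.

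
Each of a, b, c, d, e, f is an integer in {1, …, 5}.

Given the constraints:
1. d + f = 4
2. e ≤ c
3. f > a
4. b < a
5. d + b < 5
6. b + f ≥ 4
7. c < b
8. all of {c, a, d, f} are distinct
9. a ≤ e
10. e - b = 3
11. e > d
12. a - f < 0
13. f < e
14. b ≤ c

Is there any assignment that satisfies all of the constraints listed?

Constraints 2, 3, 4, 7, and 13 give f < e, e ≤ c, c < b, b < a, a < f. Chaining: f < e ≤ c < b < a < f, which forces f < f — impossible.

Unsatisfiable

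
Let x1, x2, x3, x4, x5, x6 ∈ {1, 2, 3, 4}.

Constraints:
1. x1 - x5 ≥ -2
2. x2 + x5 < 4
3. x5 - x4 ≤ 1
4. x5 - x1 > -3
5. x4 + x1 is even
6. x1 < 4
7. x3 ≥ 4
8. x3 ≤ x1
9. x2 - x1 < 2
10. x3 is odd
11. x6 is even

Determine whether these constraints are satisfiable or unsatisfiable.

From constraints 7 and 8: x1 ≥ x3 and x3 ≥ 4, so x1 ≥ 4. From constraint 6: x1 ≤ 3. But 3 < 4, so no value of x1 works.

Unsatisfiable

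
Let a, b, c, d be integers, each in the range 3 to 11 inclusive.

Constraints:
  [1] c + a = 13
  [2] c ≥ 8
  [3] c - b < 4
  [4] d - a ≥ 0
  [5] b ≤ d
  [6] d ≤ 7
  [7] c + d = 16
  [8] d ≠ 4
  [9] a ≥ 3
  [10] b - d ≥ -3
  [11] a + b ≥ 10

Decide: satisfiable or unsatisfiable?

Satisfiable

Take a = 4, b = 6, c = 9, d = 7. Then constraint 1: c + a = 13; constraint 3: c - b = 3; constraint 4: d - a = 3, and every other listed constraint is also met.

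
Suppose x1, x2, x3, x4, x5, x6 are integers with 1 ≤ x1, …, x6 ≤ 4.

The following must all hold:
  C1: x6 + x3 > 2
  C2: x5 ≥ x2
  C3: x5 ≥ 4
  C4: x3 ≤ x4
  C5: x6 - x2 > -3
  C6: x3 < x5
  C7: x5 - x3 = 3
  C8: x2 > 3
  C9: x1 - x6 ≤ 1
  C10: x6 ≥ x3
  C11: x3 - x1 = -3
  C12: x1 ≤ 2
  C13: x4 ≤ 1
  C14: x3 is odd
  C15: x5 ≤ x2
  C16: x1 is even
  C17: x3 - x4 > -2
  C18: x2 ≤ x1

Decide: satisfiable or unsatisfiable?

From constraints 3 and 15: x2 ≥ x5 and x5 ≥ 4, so x2 ≥ 4. From constraints 12 and 18: x2 ≤ x1 and x1 ≤ 2, so x2 ≤ 2. But 2 < 4, so no value of x2 works.

Unsatisfiable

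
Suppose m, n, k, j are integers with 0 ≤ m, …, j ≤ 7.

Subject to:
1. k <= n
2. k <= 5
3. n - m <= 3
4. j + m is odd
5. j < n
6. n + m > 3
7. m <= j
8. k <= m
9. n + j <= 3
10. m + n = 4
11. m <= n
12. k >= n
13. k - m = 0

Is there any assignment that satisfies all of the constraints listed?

Constraints 5, 7, 8, and 12 give k ≤ m, m ≤ j, j < n, n ≤ k. Chaining: k ≤ m ≤ j < n ≤ k, which forces k < k — impossible.

Unsatisfiable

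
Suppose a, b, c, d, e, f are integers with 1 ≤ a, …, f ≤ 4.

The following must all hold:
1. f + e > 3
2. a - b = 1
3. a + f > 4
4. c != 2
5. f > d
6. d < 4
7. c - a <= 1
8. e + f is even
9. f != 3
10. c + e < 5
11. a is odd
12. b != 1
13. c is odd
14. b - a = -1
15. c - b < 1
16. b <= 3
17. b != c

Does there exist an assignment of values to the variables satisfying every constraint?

Take a = 3, b = 2, c = 1, d = 1, e = 2, f = 4. Then constraint 1: f + e = 6; constraint 2: a - b = 1; constraint 3: a + f = 7, and every other listed constraint is also met.

Satisfiable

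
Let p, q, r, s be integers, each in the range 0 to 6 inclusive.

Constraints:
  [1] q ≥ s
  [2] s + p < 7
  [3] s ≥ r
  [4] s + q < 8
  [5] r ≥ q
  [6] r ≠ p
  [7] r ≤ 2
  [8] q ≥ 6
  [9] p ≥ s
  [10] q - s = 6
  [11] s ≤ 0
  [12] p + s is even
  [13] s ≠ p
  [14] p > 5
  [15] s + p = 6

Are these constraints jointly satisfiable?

Unsatisfiable

From constraints 5 and 8: r ≥ q and q ≥ 6, so r ≥ 6. From constraints 3 and 11: r ≤ s and s ≤ 0, so r ≤ 0. But 0 < 6, so no value of r works.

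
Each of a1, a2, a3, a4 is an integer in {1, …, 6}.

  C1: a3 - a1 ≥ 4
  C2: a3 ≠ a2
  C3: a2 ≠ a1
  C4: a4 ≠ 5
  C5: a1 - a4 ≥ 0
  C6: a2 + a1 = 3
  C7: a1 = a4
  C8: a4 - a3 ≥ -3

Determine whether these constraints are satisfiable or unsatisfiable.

Unsatisfiable

Constraints 1, 5, and 8 give a3 − a1 ≥ 4, a1 − a4 ≥ 0, a4 − a3 ≥ -3.
Adding all 3 inequalities: the left sides telescope to 0, and the right sides sum to 4 + 0 + (-3) = 1. So 0 ≥ 1, which is false.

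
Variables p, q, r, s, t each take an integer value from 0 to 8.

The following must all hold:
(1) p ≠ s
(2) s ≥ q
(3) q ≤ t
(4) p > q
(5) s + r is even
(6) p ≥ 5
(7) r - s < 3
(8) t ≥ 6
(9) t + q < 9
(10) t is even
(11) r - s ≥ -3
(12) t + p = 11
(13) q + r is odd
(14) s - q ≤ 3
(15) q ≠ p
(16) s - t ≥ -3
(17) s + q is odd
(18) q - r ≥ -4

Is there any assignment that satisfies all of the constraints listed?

Setting (p, q, r, s, t) = (5, 2, 3, 3, 6) satisfies everything: constraint 7: r - s = 0; constraint 9: t + q = 8; constraint 11: r - s = 0, and the others follow.

Satisfiable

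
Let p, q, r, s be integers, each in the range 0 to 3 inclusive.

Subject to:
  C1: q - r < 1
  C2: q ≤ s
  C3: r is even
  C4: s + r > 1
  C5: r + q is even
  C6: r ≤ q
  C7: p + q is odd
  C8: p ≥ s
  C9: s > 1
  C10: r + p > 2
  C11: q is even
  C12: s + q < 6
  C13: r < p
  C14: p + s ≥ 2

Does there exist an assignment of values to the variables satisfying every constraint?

Take p = 3, q = 2, r = 2, s = 2. Then constraint 1: q - r = 0; constraint 4: s + r = 4, and every other listed constraint is also met.

Satisfiable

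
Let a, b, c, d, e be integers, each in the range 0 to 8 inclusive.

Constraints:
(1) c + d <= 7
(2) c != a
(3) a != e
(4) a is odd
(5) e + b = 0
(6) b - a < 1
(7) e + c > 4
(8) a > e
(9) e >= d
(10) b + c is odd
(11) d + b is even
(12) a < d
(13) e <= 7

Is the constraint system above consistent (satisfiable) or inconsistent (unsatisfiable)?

Constraints 8, 9, and 12 give e < a, a < d, d ≤ e. Chaining: e < a < d ≤ e, which forces e < e — impossible.

Unsatisfiable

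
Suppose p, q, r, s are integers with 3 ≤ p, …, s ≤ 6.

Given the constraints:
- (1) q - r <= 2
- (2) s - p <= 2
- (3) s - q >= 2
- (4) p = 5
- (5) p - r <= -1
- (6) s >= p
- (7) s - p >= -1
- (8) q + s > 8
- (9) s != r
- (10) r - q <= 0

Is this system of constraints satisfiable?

Constraints 2, 3, 5, and 10 give q − r ≥ 0, r − p ≥ 1, p − s ≥ -2, s − q ≥ 2.
Adding all 4 inequalities: the left sides telescope to 0, and the right sides sum to 0 + 1 + (-2) + 2 = 1. So 0 ≥ 1, which is false.

Unsatisfiable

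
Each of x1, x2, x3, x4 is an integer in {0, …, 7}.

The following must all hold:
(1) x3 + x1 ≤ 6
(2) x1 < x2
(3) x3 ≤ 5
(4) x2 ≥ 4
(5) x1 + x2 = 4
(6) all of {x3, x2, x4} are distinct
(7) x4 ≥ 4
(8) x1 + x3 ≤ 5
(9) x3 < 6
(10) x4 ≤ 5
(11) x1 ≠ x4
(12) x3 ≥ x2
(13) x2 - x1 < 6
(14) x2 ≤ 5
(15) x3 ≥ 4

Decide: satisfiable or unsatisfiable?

Unsatisfiable

Constraints 3, 4, 7, 10, 14, and 15 confine each of x3, x2, x4 to the 2 values {4, 5}.
Constraint 6 requires all 3 of them to be distinct, but only 2 values are available — impossible by the pigeonhole principle.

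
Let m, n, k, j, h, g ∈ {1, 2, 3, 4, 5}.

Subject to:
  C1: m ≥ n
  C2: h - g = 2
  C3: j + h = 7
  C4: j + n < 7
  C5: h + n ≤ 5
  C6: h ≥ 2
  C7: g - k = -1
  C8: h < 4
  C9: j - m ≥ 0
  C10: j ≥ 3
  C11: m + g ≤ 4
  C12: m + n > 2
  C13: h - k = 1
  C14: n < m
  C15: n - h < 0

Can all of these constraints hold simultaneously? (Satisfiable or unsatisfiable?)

Satisfiable

The assignment m = 2, n = 1, k = 2, j = 4, h = 3, g = 1 works:
  constraint 2 holds since h - g = 2.
  constraint 3 holds since j + h = 7.
The rest check out directly.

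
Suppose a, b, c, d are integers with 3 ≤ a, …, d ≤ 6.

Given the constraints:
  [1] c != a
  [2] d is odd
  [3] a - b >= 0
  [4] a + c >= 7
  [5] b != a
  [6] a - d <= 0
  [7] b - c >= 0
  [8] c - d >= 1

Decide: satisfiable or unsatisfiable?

Constraints 3, 6, 7, and 8 give a − b ≥ 0, b − c ≥ 0, c − d ≥ 1, d − a ≥ 0.
Adding all 4 inequalities: the left sides telescope to 0, and the right sides sum to 0 + 0 + 1 + 0 = 1. So 0 ≥ 1, which is false.

Unsatisfiable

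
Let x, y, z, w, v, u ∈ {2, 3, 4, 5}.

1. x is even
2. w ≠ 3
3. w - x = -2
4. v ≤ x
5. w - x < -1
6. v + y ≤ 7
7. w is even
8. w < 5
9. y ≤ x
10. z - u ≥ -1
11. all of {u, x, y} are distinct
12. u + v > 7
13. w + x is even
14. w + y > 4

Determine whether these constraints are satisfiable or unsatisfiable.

Satisfiable

Setting (x, y, z, w, v, u) = (4, 3, 4, 2, 4, 5) satisfies everything: constraint 3: w - x = -2; constraint 5: w - x = -2; constraint 6: v + y = 7, and the others follow.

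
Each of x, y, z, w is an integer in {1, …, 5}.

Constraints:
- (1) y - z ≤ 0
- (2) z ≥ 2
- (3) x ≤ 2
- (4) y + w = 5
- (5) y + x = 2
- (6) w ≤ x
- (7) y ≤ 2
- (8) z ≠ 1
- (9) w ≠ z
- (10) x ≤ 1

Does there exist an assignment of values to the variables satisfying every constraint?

From constraint 7: y ≤ 2. From constraints 6 and 10: w ≤ x ≤ 1. Hence y + w ≤ 3. But constraint 4 requires y + w = 5, and 5 > 3. Contradiction.

Unsatisfiable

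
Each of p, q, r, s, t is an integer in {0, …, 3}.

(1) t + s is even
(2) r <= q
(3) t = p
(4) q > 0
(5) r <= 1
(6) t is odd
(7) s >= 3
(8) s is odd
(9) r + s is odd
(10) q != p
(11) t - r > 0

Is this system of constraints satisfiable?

The assignment p = 3, q = 1, r = 0, s = 3, t = 3 works:
  constraint 1 holds since t + s = 6 is even.
  constraint 11 holds since t - r = 3.
The rest check out directly.

Satisfiable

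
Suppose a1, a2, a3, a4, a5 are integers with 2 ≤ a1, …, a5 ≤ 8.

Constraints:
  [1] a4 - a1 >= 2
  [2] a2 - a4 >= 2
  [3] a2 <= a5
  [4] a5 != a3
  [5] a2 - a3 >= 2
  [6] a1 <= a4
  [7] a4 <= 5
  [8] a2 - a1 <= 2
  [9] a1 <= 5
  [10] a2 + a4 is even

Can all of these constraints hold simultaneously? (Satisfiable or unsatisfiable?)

Unsatisfiable

Constraints 1, 2, and 8 give a2 − a4 ≥ 2, a4 − a1 ≥ 2, a1 − a2 ≥ -2.
Adding all 3 inequalities: the left sides telescope to 0, and the right sides sum to 2 + 2 + (-2) = 2. So 0 ≥ 2, which is false.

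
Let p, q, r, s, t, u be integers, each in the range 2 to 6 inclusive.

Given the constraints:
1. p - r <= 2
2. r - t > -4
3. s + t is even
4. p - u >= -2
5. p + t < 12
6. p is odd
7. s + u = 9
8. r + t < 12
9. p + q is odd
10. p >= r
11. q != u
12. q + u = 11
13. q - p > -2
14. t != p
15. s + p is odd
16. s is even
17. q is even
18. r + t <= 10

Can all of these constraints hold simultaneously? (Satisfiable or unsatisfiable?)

Try p = 5, q = 6, r = 4, s = 4, t = 6, u = 5.
Check constraint 1: p - r = 1; constraint 2: r - t = -2. The remaining constraints are straightforward to verify.

Satisfiable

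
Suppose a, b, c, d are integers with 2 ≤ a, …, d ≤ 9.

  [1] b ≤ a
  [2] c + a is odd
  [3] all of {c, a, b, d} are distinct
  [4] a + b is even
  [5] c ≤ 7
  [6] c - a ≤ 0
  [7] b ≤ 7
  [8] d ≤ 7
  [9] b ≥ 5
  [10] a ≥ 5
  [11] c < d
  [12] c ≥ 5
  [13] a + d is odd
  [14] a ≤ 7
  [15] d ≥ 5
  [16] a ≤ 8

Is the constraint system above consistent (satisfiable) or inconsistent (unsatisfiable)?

Unsatisfiable

Constraints 5, 7, 8, 9, 10, 12, 14, and 15 confine each of c, a, b, d to the 3 values {5, …, 7}.
Constraint 3 requires all 4 of them to be distinct, but only 3 values are available — impossible by the pigeonhole principle.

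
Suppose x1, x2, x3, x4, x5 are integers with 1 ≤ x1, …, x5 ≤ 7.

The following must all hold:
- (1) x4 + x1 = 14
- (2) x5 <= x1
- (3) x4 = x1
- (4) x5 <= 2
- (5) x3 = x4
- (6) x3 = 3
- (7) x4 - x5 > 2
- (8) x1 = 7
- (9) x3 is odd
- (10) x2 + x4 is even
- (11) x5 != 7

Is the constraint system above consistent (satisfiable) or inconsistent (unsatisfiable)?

Unsatisfiable

Constraint 6 fixes x3 = 3 and constraint 8 fixes x1 = 7. Constraints 3 and 5 give x3 = x4 = x1, so x3 = x1. But 3 ≠ 7 — contradiction.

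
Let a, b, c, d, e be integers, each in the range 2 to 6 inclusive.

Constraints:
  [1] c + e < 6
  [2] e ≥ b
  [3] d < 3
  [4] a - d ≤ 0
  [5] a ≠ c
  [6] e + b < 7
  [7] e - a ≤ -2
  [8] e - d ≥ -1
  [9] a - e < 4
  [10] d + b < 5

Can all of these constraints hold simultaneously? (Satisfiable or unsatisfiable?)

Constraints 4, 7, and 8 give d − a ≥ 0, a − e ≥ 2, e − d ≥ -1.
Adding all 3 inequalities: the left sides telescope to 0, and the right sides sum to 0 + 2 + (-1) = 1. So 0 ≥ 1, which is false.

Unsatisfiable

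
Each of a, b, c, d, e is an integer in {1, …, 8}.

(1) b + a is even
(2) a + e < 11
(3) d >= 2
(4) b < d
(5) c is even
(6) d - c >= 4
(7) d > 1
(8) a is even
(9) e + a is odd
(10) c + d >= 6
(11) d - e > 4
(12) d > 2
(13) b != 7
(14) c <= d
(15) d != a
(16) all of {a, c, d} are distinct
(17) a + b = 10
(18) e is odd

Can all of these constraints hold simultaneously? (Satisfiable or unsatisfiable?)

Satisfiable

Setting (a, b, c, d, e) = (8, 2, 2, 6, 1) satisfies everything: constraint 2: a + e = 9; constraint 6: d - c = 4; constraint 10: c + d = 8, and the others follow.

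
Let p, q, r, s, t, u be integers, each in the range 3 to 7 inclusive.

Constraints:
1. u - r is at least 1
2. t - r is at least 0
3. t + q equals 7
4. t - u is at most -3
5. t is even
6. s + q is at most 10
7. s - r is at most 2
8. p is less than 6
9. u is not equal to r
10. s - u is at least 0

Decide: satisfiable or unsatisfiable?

Unsatisfiable

Constraints 2, 4, 7, and 10 give s − u ≥ 0, u − t ≥ 3, t − r ≥ 0, r − s ≥ -2.
Adding all 4 inequalities: the left sides telescope to 0, and the right sides sum to 0 + 3 + 0 + (-2) = 1. So 0 ≥ 1, which is false.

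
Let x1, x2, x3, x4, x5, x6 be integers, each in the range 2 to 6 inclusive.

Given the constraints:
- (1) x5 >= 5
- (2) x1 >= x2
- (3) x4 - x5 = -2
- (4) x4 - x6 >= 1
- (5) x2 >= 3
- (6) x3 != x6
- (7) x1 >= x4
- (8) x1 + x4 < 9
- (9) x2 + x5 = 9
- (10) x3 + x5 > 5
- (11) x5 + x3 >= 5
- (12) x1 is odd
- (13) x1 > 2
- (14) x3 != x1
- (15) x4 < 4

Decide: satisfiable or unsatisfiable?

Satisfiable

The assignment x1 = 5, x2 = 4, x3 = 3, x4 = 3, x5 = 5, x6 = 2 works:
  constraint 3 holds since x4 - x5 = -2.
  constraint 4 holds since x4 - x6 = 1.
  constraint 8 holds since x1 + x4 = 8.
The rest check out directly.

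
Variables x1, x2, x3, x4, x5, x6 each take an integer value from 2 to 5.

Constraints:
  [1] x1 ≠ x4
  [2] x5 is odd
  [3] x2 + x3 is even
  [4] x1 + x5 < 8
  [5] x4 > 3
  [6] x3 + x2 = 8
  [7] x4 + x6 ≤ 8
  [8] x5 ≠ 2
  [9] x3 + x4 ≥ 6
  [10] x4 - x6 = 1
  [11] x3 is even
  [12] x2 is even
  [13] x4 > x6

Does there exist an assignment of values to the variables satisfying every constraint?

Setting (x1, x2, x3, x4, x5, x6) = (2, 4, 4, 4, 5, 3) satisfies everything: constraint 4: x1 + x5 = 7; constraint 6: x3 + x2 = 8; constraint 7: x4 + x6 = 7, and the others follow.

Satisfiable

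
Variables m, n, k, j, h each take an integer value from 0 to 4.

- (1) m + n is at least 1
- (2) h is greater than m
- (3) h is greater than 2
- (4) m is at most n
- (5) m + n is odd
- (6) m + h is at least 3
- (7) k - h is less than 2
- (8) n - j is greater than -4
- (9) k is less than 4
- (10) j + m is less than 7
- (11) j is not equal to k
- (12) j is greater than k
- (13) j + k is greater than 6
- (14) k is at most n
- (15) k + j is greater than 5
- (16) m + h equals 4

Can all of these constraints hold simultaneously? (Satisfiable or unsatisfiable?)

Satisfiable

Setting (m, n, k, j, h) = (0, 3, 3, 4, 4) satisfies everything: constraint 1: m + n = 3; constraint 6: m + h = 4, and the others follow.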